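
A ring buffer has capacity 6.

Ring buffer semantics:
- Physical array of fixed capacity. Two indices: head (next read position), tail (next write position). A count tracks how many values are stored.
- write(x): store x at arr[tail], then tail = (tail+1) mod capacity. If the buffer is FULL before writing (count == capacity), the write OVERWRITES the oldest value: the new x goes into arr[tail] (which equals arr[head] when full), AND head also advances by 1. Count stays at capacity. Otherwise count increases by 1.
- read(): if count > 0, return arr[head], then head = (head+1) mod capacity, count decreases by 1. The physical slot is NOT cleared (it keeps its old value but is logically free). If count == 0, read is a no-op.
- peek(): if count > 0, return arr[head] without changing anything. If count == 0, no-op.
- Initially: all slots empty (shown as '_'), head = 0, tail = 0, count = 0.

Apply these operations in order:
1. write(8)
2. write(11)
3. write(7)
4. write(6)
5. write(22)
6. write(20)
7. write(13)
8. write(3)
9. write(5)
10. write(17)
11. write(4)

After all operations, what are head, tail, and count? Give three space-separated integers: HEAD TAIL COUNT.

Answer: 5 5 6

Derivation:
After op 1 (write(8)): arr=[8 _ _ _ _ _] head=0 tail=1 count=1
After op 2 (write(11)): arr=[8 11 _ _ _ _] head=0 tail=2 count=2
After op 3 (write(7)): arr=[8 11 7 _ _ _] head=0 tail=3 count=3
After op 4 (write(6)): arr=[8 11 7 6 _ _] head=0 tail=4 count=4
After op 5 (write(22)): arr=[8 11 7 6 22 _] head=0 tail=5 count=5
After op 6 (write(20)): arr=[8 11 7 6 22 20] head=0 tail=0 count=6
After op 7 (write(13)): arr=[13 11 7 6 22 20] head=1 tail=1 count=6
After op 8 (write(3)): arr=[13 3 7 6 22 20] head=2 tail=2 count=6
After op 9 (write(5)): arr=[13 3 5 6 22 20] head=3 tail=3 count=6
After op 10 (write(17)): arr=[13 3 5 17 22 20] head=4 tail=4 count=6
After op 11 (write(4)): arr=[13 3 5 17 4 20] head=5 tail=5 count=6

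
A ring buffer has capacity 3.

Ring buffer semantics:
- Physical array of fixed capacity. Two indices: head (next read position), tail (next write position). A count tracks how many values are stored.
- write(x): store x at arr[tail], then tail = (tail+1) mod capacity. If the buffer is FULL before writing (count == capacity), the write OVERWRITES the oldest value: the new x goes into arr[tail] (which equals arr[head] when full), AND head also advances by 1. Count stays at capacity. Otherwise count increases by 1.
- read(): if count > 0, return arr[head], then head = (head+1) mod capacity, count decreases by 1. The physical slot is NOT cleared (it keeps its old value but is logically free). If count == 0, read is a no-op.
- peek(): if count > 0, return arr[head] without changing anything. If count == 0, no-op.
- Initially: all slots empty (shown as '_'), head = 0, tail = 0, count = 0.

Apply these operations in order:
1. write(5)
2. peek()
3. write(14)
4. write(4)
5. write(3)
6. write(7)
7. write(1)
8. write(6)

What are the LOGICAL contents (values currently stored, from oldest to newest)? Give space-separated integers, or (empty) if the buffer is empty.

Answer: 7 1 6

Derivation:
After op 1 (write(5)): arr=[5 _ _] head=0 tail=1 count=1
After op 2 (peek()): arr=[5 _ _] head=0 tail=1 count=1
After op 3 (write(14)): arr=[5 14 _] head=0 tail=2 count=2
After op 4 (write(4)): arr=[5 14 4] head=0 tail=0 count=3
After op 5 (write(3)): arr=[3 14 4] head=1 tail=1 count=3
After op 6 (write(7)): arr=[3 7 4] head=2 tail=2 count=3
After op 7 (write(1)): arr=[3 7 1] head=0 tail=0 count=3
After op 8 (write(6)): arr=[6 7 1] head=1 tail=1 count=3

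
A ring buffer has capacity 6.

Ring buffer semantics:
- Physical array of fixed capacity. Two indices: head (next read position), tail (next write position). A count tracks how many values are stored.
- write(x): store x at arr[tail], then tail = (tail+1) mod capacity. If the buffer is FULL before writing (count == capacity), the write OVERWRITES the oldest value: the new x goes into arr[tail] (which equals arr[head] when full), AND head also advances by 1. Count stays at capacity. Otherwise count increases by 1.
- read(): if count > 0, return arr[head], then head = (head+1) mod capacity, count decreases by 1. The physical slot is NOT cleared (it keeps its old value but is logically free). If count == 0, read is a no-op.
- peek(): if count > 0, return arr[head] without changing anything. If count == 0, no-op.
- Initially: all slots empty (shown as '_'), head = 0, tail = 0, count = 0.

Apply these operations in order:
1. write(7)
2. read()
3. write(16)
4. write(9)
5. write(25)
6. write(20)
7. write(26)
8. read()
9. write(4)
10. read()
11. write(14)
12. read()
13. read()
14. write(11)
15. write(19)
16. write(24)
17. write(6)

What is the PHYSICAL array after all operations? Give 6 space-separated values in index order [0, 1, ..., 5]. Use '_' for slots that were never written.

Answer: 4 14 11 19 24 6

Derivation:
After op 1 (write(7)): arr=[7 _ _ _ _ _] head=0 tail=1 count=1
After op 2 (read()): arr=[7 _ _ _ _ _] head=1 tail=1 count=0
After op 3 (write(16)): arr=[7 16 _ _ _ _] head=1 tail=2 count=1
After op 4 (write(9)): arr=[7 16 9 _ _ _] head=1 tail=3 count=2
After op 5 (write(25)): arr=[7 16 9 25 _ _] head=1 tail=4 count=3
After op 6 (write(20)): arr=[7 16 9 25 20 _] head=1 tail=5 count=4
After op 7 (write(26)): arr=[7 16 9 25 20 26] head=1 tail=0 count=5
After op 8 (read()): arr=[7 16 9 25 20 26] head=2 tail=0 count=4
After op 9 (write(4)): arr=[4 16 9 25 20 26] head=2 tail=1 count=5
After op 10 (read()): arr=[4 16 9 25 20 26] head=3 tail=1 count=4
After op 11 (write(14)): arr=[4 14 9 25 20 26] head=3 tail=2 count=5
After op 12 (read()): arr=[4 14 9 25 20 26] head=4 tail=2 count=4
After op 13 (read()): arr=[4 14 9 25 20 26] head=5 tail=2 count=3
After op 14 (write(11)): arr=[4 14 11 25 20 26] head=5 tail=3 count=4
After op 15 (write(19)): arr=[4 14 11 19 20 26] head=5 tail=4 count=5
After op 16 (write(24)): arr=[4 14 11 19 24 26] head=5 tail=5 count=6
After op 17 (write(6)): arr=[4 14 11 19 24 6] head=0 tail=0 count=6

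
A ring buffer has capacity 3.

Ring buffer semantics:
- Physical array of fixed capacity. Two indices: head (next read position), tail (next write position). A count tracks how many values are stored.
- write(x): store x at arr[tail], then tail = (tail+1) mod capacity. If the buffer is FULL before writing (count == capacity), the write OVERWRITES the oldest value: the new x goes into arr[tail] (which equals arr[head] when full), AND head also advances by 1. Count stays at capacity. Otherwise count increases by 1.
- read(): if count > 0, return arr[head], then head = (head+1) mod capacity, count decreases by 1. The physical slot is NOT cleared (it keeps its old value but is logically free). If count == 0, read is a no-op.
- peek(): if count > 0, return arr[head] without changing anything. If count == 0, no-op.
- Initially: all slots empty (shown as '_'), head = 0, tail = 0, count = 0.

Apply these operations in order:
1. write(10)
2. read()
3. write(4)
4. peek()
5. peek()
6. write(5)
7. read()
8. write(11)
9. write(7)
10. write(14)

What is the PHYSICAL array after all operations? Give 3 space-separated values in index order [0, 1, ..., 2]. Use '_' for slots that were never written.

After op 1 (write(10)): arr=[10 _ _] head=0 tail=1 count=1
After op 2 (read()): arr=[10 _ _] head=1 tail=1 count=0
After op 3 (write(4)): arr=[10 4 _] head=1 tail=2 count=1
After op 4 (peek()): arr=[10 4 _] head=1 tail=2 count=1
After op 5 (peek()): arr=[10 4 _] head=1 tail=2 count=1
After op 6 (write(5)): arr=[10 4 5] head=1 tail=0 count=2
After op 7 (read()): arr=[10 4 5] head=2 tail=0 count=1
After op 8 (write(11)): arr=[11 4 5] head=2 tail=1 count=2
After op 9 (write(7)): arr=[11 7 5] head=2 tail=2 count=3
After op 10 (write(14)): arr=[11 7 14] head=0 tail=0 count=3

Answer: 11 7 14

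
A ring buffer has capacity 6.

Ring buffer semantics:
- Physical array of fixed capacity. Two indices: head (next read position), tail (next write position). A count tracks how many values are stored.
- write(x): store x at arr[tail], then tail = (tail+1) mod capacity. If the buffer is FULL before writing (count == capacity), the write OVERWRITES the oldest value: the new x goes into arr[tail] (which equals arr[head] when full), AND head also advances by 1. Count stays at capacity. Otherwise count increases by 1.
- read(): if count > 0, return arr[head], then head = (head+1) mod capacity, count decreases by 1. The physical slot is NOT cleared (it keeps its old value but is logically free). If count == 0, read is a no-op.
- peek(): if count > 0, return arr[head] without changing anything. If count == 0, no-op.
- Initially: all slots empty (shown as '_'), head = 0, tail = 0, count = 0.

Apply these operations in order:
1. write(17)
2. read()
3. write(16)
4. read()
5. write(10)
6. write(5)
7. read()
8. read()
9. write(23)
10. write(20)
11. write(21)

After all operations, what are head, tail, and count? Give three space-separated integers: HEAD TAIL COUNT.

After op 1 (write(17)): arr=[17 _ _ _ _ _] head=0 tail=1 count=1
After op 2 (read()): arr=[17 _ _ _ _ _] head=1 tail=1 count=0
After op 3 (write(16)): arr=[17 16 _ _ _ _] head=1 tail=2 count=1
After op 4 (read()): arr=[17 16 _ _ _ _] head=2 tail=2 count=0
After op 5 (write(10)): arr=[17 16 10 _ _ _] head=2 tail=3 count=1
After op 6 (write(5)): arr=[17 16 10 5 _ _] head=2 tail=4 count=2
After op 7 (read()): arr=[17 16 10 5 _ _] head=3 tail=4 count=1
After op 8 (read()): arr=[17 16 10 5 _ _] head=4 tail=4 count=0
After op 9 (write(23)): arr=[17 16 10 5 23 _] head=4 tail=5 count=1
After op 10 (write(20)): arr=[17 16 10 5 23 20] head=4 tail=0 count=2
After op 11 (write(21)): arr=[21 16 10 5 23 20] head=4 tail=1 count=3

Answer: 4 1 3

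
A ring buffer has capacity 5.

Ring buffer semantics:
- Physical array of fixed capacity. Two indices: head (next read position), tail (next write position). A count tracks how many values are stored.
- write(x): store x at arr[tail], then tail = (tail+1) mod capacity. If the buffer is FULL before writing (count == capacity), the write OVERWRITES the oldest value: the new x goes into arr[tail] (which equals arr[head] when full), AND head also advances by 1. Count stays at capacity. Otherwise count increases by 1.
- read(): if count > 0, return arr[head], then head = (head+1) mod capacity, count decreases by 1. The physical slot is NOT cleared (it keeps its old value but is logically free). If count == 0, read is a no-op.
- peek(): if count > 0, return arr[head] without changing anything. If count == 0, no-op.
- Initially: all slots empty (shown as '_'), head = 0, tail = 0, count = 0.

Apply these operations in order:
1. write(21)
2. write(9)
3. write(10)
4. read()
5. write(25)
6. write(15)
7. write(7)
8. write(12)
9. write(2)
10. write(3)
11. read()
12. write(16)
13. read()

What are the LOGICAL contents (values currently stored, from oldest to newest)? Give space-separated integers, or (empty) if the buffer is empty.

Answer: 12 2 3 16

Derivation:
After op 1 (write(21)): arr=[21 _ _ _ _] head=0 tail=1 count=1
After op 2 (write(9)): arr=[21 9 _ _ _] head=0 tail=2 count=2
After op 3 (write(10)): arr=[21 9 10 _ _] head=0 tail=3 count=3
After op 4 (read()): arr=[21 9 10 _ _] head=1 tail=3 count=2
After op 5 (write(25)): arr=[21 9 10 25 _] head=1 tail=4 count=3
After op 6 (write(15)): arr=[21 9 10 25 15] head=1 tail=0 count=4
After op 7 (write(7)): arr=[7 9 10 25 15] head=1 tail=1 count=5
After op 8 (write(12)): arr=[7 12 10 25 15] head=2 tail=2 count=5
After op 9 (write(2)): arr=[7 12 2 25 15] head=3 tail=3 count=5
After op 10 (write(3)): arr=[7 12 2 3 15] head=4 tail=4 count=5
After op 11 (read()): arr=[7 12 2 3 15] head=0 tail=4 count=4
After op 12 (write(16)): arr=[7 12 2 3 16] head=0 tail=0 count=5
After op 13 (read()): arr=[7 12 2 3 16] head=1 tail=0 count=4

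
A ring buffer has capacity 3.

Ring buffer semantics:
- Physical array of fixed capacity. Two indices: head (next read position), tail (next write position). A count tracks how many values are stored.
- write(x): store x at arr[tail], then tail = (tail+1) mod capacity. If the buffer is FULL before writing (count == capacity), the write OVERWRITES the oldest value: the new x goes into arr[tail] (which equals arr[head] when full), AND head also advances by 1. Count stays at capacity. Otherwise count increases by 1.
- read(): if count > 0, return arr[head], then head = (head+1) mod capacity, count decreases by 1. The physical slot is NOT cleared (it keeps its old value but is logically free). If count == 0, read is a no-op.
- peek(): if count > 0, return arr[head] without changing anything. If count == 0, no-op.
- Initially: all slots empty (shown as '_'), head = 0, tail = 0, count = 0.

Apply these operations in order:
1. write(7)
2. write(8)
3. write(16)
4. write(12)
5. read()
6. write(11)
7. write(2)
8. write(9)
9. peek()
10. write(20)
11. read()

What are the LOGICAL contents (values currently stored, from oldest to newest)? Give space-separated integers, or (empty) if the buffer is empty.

Answer: 9 20

Derivation:
After op 1 (write(7)): arr=[7 _ _] head=0 tail=1 count=1
After op 2 (write(8)): arr=[7 8 _] head=0 tail=2 count=2
After op 3 (write(16)): arr=[7 8 16] head=0 tail=0 count=3
After op 4 (write(12)): arr=[12 8 16] head=1 tail=1 count=3
After op 5 (read()): arr=[12 8 16] head=2 tail=1 count=2
After op 6 (write(11)): arr=[12 11 16] head=2 tail=2 count=3
After op 7 (write(2)): arr=[12 11 2] head=0 tail=0 count=3
After op 8 (write(9)): arr=[9 11 2] head=1 tail=1 count=3
After op 9 (peek()): arr=[9 11 2] head=1 tail=1 count=3
After op 10 (write(20)): arr=[9 20 2] head=2 tail=2 count=3
After op 11 (read()): arr=[9 20 2] head=0 tail=2 count=2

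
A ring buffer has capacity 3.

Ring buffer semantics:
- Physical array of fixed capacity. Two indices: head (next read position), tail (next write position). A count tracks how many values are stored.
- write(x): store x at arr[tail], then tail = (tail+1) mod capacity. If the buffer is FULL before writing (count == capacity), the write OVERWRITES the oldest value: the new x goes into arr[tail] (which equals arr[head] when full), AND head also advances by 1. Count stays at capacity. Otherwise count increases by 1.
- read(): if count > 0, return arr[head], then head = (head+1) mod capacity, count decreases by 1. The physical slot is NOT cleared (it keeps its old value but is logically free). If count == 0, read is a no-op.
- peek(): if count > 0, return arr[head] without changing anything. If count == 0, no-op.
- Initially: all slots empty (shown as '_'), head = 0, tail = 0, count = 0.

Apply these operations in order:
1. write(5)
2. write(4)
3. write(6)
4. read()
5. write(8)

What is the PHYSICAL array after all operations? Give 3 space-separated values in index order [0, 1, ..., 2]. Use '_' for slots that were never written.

Answer: 8 4 6

Derivation:
After op 1 (write(5)): arr=[5 _ _] head=0 tail=1 count=1
After op 2 (write(4)): arr=[5 4 _] head=0 tail=2 count=2
After op 3 (write(6)): arr=[5 4 6] head=0 tail=0 count=3
After op 4 (read()): arr=[5 4 6] head=1 tail=0 count=2
After op 5 (write(8)): arr=[8 4 6] head=1 tail=1 count=3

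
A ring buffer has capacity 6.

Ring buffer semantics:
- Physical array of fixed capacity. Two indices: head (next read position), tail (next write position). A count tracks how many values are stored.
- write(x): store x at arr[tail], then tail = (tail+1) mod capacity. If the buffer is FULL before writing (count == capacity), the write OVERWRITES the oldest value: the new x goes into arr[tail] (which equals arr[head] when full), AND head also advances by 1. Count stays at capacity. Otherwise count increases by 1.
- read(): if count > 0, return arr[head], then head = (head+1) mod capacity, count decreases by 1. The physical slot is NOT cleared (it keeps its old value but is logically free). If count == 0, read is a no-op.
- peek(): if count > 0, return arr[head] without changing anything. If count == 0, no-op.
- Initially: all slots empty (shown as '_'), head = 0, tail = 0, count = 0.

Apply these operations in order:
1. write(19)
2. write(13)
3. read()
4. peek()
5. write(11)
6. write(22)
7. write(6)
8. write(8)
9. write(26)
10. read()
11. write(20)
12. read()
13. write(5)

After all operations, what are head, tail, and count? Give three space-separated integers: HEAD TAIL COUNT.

After op 1 (write(19)): arr=[19 _ _ _ _ _] head=0 tail=1 count=1
After op 2 (write(13)): arr=[19 13 _ _ _ _] head=0 tail=2 count=2
After op 3 (read()): arr=[19 13 _ _ _ _] head=1 tail=2 count=1
After op 4 (peek()): arr=[19 13 _ _ _ _] head=1 tail=2 count=1
After op 5 (write(11)): arr=[19 13 11 _ _ _] head=1 tail=3 count=2
After op 6 (write(22)): arr=[19 13 11 22 _ _] head=1 tail=4 count=3
After op 7 (write(6)): arr=[19 13 11 22 6 _] head=1 tail=5 count=4
After op 8 (write(8)): arr=[19 13 11 22 6 8] head=1 tail=0 count=5
After op 9 (write(26)): arr=[26 13 11 22 6 8] head=1 tail=1 count=6
After op 10 (read()): arr=[26 13 11 22 6 8] head=2 tail=1 count=5
After op 11 (write(20)): arr=[26 20 11 22 6 8] head=2 tail=2 count=6
After op 12 (read()): arr=[26 20 11 22 6 8] head=3 tail=2 count=5
After op 13 (write(5)): arr=[26 20 5 22 6 8] head=3 tail=3 count=6

Answer: 3 3 6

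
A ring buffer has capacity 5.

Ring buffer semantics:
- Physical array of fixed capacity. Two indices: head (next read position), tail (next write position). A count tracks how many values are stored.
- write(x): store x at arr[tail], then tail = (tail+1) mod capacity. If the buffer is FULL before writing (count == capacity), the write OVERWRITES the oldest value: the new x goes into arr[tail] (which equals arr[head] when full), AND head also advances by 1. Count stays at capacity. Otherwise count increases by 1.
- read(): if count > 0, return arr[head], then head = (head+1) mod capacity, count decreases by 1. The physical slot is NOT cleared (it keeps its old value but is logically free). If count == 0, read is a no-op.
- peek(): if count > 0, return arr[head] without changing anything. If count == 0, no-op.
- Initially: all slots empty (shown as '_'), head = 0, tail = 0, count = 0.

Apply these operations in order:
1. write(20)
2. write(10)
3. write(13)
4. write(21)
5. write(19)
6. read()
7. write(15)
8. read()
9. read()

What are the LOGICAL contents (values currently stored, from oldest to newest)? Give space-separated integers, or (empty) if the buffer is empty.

Answer: 21 19 15

Derivation:
After op 1 (write(20)): arr=[20 _ _ _ _] head=0 tail=1 count=1
After op 2 (write(10)): arr=[20 10 _ _ _] head=0 tail=2 count=2
After op 3 (write(13)): arr=[20 10 13 _ _] head=0 tail=3 count=3
After op 4 (write(21)): arr=[20 10 13 21 _] head=0 tail=4 count=4
After op 5 (write(19)): arr=[20 10 13 21 19] head=0 tail=0 count=5
After op 6 (read()): arr=[20 10 13 21 19] head=1 tail=0 count=4
After op 7 (write(15)): arr=[15 10 13 21 19] head=1 tail=1 count=5
After op 8 (read()): arr=[15 10 13 21 19] head=2 tail=1 count=4
After op 9 (read()): arr=[15 10 13 21 19] head=3 tail=1 count=3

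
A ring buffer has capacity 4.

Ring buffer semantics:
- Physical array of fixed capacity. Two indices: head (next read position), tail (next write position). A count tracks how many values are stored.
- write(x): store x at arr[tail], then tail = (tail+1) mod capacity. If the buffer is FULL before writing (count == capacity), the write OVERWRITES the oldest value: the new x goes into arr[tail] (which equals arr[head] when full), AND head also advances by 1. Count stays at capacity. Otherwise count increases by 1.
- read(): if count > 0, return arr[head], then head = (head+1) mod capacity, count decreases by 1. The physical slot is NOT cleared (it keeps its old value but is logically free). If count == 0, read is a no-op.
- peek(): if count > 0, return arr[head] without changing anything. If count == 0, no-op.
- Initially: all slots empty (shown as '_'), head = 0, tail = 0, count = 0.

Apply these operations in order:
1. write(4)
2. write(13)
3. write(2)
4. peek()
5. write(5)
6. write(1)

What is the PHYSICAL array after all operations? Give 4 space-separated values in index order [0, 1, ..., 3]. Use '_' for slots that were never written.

Answer: 1 13 2 5

Derivation:
After op 1 (write(4)): arr=[4 _ _ _] head=0 tail=1 count=1
After op 2 (write(13)): arr=[4 13 _ _] head=0 tail=2 count=2
After op 3 (write(2)): arr=[4 13 2 _] head=0 tail=3 count=3
After op 4 (peek()): arr=[4 13 2 _] head=0 tail=3 count=3
After op 5 (write(5)): arr=[4 13 2 5] head=0 tail=0 count=4
After op 6 (write(1)): arr=[1 13 2 5] head=1 tail=1 count=4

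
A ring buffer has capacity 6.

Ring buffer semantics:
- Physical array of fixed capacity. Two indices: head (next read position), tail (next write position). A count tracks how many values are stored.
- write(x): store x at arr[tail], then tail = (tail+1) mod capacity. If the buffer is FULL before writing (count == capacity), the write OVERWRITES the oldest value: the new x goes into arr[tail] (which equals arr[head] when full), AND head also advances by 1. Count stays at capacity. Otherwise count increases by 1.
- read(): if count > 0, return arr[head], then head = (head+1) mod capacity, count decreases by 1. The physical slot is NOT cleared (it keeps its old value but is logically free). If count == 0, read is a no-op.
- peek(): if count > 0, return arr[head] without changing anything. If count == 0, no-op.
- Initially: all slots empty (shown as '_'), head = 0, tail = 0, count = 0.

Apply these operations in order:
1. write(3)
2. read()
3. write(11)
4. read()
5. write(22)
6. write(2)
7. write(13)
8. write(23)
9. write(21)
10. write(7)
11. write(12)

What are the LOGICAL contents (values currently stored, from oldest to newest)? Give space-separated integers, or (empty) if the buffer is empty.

Answer: 2 13 23 21 7 12

Derivation:
After op 1 (write(3)): arr=[3 _ _ _ _ _] head=0 tail=1 count=1
After op 2 (read()): arr=[3 _ _ _ _ _] head=1 tail=1 count=0
After op 3 (write(11)): arr=[3 11 _ _ _ _] head=1 tail=2 count=1
After op 4 (read()): arr=[3 11 _ _ _ _] head=2 tail=2 count=0
After op 5 (write(22)): arr=[3 11 22 _ _ _] head=2 tail=3 count=1
After op 6 (write(2)): arr=[3 11 22 2 _ _] head=2 tail=4 count=2
After op 7 (write(13)): arr=[3 11 22 2 13 _] head=2 tail=5 count=3
After op 8 (write(23)): arr=[3 11 22 2 13 23] head=2 tail=0 count=4
After op 9 (write(21)): arr=[21 11 22 2 13 23] head=2 tail=1 count=5
After op 10 (write(7)): arr=[21 7 22 2 13 23] head=2 tail=2 count=6
After op 11 (write(12)): arr=[21 7 12 2 13 23] head=3 tail=3 count=6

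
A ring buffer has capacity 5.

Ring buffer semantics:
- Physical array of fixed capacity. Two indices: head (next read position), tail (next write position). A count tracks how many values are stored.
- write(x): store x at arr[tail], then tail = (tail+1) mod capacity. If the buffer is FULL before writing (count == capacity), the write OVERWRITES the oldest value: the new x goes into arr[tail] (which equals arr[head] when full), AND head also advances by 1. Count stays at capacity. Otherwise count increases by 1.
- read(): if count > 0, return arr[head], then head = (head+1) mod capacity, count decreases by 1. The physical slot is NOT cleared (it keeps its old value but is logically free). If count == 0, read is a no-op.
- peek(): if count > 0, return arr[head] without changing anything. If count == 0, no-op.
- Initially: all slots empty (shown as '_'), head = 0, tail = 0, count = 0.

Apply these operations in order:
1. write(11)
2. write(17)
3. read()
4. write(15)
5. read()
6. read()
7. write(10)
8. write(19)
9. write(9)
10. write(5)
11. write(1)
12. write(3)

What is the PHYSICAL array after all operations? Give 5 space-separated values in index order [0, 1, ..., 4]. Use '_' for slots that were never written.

Answer: 9 5 1 3 19

Derivation:
After op 1 (write(11)): arr=[11 _ _ _ _] head=0 tail=1 count=1
After op 2 (write(17)): arr=[11 17 _ _ _] head=0 tail=2 count=2
After op 3 (read()): arr=[11 17 _ _ _] head=1 tail=2 count=1
After op 4 (write(15)): arr=[11 17 15 _ _] head=1 tail=3 count=2
After op 5 (read()): arr=[11 17 15 _ _] head=2 tail=3 count=1
After op 6 (read()): arr=[11 17 15 _ _] head=3 tail=3 count=0
After op 7 (write(10)): arr=[11 17 15 10 _] head=3 tail=4 count=1
After op 8 (write(19)): arr=[11 17 15 10 19] head=3 tail=0 count=2
After op 9 (write(9)): arr=[9 17 15 10 19] head=3 tail=1 count=3
After op 10 (write(5)): arr=[9 5 15 10 19] head=3 tail=2 count=4
After op 11 (write(1)): arr=[9 5 1 10 19] head=3 tail=3 count=5
After op 12 (write(3)): arr=[9 5 1 3 19] head=4 tail=4 count=5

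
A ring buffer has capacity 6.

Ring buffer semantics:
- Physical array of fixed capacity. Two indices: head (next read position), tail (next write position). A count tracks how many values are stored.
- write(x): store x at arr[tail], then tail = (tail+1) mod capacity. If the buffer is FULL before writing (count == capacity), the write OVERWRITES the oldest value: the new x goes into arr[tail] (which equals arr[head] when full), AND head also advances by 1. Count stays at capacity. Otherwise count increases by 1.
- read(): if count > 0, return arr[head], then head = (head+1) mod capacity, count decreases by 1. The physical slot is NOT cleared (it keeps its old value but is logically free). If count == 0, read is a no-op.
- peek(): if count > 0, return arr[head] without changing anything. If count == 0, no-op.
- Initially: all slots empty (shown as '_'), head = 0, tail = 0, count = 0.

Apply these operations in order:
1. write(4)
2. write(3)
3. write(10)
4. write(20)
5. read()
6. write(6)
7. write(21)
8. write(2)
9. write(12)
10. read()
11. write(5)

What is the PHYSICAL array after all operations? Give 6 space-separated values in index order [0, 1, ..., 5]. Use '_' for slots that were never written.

After op 1 (write(4)): arr=[4 _ _ _ _ _] head=0 tail=1 count=1
After op 2 (write(3)): arr=[4 3 _ _ _ _] head=0 tail=2 count=2
After op 3 (write(10)): arr=[4 3 10 _ _ _] head=0 tail=3 count=3
After op 4 (write(20)): arr=[4 3 10 20 _ _] head=0 tail=4 count=4
After op 5 (read()): arr=[4 3 10 20 _ _] head=1 tail=4 count=3
After op 6 (write(6)): arr=[4 3 10 20 6 _] head=1 tail=5 count=4
After op 7 (write(21)): arr=[4 3 10 20 6 21] head=1 tail=0 count=5
After op 8 (write(2)): arr=[2 3 10 20 6 21] head=1 tail=1 count=6
After op 9 (write(12)): arr=[2 12 10 20 6 21] head=2 tail=2 count=6
After op 10 (read()): arr=[2 12 10 20 6 21] head=3 tail=2 count=5
After op 11 (write(5)): arr=[2 12 5 20 6 21] head=3 tail=3 count=6

Answer: 2 12 5 20 6 21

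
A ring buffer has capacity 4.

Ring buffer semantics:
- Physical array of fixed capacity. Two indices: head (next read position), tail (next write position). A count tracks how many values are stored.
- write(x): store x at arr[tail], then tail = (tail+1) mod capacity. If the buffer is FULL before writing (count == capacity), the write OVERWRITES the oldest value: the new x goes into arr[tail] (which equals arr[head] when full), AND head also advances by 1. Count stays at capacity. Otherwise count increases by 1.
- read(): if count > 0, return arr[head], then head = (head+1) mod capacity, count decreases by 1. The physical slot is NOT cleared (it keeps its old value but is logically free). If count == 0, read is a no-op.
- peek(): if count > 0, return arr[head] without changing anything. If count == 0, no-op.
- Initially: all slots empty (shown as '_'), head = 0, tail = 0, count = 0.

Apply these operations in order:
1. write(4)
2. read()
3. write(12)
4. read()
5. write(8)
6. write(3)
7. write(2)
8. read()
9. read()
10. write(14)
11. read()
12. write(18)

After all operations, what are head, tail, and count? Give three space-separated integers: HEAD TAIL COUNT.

After op 1 (write(4)): arr=[4 _ _ _] head=0 tail=1 count=1
After op 2 (read()): arr=[4 _ _ _] head=1 tail=1 count=0
After op 3 (write(12)): arr=[4 12 _ _] head=1 tail=2 count=1
After op 4 (read()): arr=[4 12 _ _] head=2 tail=2 count=0
After op 5 (write(8)): arr=[4 12 8 _] head=2 tail=3 count=1
After op 6 (write(3)): arr=[4 12 8 3] head=2 tail=0 count=2
After op 7 (write(2)): arr=[2 12 8 3] head=2 tail=1 count=3
After op 8 (read()): arr=[2 12 8 3] head=3 tail=1 count=2
After op 9 (read()): arr=[2 12 8 3] head=0 tail=1 count=1
After op 10 (write(14)): arr=[2 14 8 3] head=0 tail=2 count=2
After op 11 (read()): arr=[2 14 8 3] head=1 tail=2 count=1
After op 12 (write(18)): arr=[2 14 18 3] head=1 tail=3 count=2

Answer: 1 3 2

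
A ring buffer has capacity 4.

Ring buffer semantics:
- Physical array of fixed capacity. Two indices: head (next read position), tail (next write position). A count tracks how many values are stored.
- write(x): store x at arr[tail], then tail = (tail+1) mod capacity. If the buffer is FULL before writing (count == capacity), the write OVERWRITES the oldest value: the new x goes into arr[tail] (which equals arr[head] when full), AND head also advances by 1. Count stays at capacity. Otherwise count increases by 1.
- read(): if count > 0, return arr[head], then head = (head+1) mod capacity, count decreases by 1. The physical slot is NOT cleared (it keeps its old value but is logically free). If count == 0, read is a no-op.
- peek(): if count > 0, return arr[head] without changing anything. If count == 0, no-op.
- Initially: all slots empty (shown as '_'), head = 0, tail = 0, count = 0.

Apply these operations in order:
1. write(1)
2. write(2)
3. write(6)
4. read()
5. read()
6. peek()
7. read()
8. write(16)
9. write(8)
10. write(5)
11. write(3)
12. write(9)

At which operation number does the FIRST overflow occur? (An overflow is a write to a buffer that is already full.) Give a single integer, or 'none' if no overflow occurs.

After op 1 (write(1)): arr=[1 _ _ _] head=0 tail=1 count=1
After op 2 (write(2)): arr=[1 2 _ _] head=0 tail=2 count=2
After op 3 (write(6)): arr=[1 2 6 _] head=0 tail=3 count=3
After op 4 (read()): arr=[1 2 6 _] head=1 tail=3 count=2
After op 5 (read()): arr=[1 2 6 _] head=2 tail=3 count=1
After op 6 (peek()): arr=[1 2 6 _] head=2 tail=3 count=1
After op 7 (read()): arr=[1 2 6 _] head=3 tail=3 count=0
After op 8 (write(16)): arr=[1 2 6 16] head=3 tail=0 count=1
After op 9 (write(8)): arr=[8 2 6 16] head=3 tail=1 count=2
After op 10 (write(5)): arr=[8 5 6 16] head=3 tail=2 count=3
After op 11 (write(3)): arr=[8 5 3 16] head=3 tail=3 count=4
After op 12 (write(9)): arr=[8 5 3 9] head=0 tail=0 count=4

Answer: 12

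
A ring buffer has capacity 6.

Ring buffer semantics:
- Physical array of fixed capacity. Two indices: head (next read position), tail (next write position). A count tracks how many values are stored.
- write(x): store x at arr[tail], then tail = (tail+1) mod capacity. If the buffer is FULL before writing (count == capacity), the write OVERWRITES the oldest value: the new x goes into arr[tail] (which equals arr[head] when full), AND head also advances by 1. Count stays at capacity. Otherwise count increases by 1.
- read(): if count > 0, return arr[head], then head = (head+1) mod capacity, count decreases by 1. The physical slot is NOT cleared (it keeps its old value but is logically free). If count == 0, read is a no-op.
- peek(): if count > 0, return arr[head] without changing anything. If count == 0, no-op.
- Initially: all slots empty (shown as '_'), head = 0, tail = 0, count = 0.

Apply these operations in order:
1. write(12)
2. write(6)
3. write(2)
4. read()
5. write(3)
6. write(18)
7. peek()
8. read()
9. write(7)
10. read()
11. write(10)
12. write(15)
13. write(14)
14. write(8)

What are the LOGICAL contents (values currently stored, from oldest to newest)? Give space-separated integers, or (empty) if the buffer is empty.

After op 1 (write(12)): arr=[12 _ _ _ _ _] head=0 tail=1 count=1
After op 2 (write(6)): arr=[12 6 _ _ _ _] head=0 tail=2 count=2
After op 3 (write(2)): arr=[12 6 2 _ _ _] head=0 tail=3 count=3
After op 4 (read()): arr=[12 6 2 _ _ _] head=1 tail=3 count=2
After op 5 (write(3)): arr=[12 6 2 3 _ _] head=1 tail=4 count=3
After op 6 (write(18)): arr=[12 6 2 3 18 _] head=1 tail=5 count=4
After op 7 (peek()): arr=[12 6 2 3 18 _] head=1 tail=5 count=4
After op 8 (read()): arr=[12 6 2 3 18 _] head=2 tail=5 count=3
After op 9 (write(7)): arr=[12 6 2 3 18 7] head=2 tail=0 count=4
After op 10 (read()): arr=[12 6 2 3 18 7] head=3 tail=0 count=3
After op 11 (write(10)): arr=[10 6 2 3 18 7] head=3 tail=1 count=4
After op 12 (write(15)): arr=[10 15 2 3 18 7] head=3 tail=2 count=5
After op 13 (write(14)): arr=[10 15 14 3 18 7] head=3 tail=3 count=6
After op 14 (write(8)): arr=[10 15 14 8 18 7] head=4 tail=4 count=6

Answer: 18 7 10 15 14 8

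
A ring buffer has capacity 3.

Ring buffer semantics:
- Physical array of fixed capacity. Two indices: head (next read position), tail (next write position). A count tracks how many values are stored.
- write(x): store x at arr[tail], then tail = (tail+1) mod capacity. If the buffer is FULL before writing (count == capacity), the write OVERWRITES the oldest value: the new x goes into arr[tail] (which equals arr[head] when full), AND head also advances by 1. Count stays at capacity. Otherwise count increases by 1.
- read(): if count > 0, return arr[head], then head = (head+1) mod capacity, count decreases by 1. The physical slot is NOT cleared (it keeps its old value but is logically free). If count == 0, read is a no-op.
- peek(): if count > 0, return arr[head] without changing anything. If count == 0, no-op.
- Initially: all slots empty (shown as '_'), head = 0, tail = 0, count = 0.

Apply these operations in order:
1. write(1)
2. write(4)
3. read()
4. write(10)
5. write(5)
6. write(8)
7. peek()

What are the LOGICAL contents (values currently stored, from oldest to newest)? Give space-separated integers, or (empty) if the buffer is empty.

After op 1 (write(1)): arr=[1 _ _] head=0 tail=1 count=1
After op 2 (write(4)): arr=[1 4 _] head=0 tail=2 count=2
After op 3 (read()): arr=[1 4 _] head=1 tail=2 count=1
After op 4 (write(10)): arr=[1 4 10] head=1 tail=0 count=2
After op 5 (write(5)): arr=[5 4 10] head=1 tail=1 count=3
After op 6 (write(8)): arr=[5 8 10] head=2 tail=2 count=3
After op 7 (peek()): arr=[5 8 10] head=2 tail=2 count=3

Answer: 10 5 8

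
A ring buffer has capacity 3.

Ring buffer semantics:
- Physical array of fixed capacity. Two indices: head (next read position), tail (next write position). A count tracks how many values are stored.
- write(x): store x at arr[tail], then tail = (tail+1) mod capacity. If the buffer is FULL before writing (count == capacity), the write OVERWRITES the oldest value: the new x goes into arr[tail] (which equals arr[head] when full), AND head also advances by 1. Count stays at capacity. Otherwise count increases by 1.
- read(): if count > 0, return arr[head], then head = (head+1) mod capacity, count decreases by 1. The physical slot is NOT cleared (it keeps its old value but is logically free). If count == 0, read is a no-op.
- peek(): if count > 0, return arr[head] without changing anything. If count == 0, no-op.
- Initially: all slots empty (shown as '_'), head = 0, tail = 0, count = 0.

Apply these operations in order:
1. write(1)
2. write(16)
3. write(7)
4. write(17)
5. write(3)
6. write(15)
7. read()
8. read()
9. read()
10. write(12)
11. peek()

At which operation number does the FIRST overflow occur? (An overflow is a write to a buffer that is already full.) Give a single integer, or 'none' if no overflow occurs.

After op 1 (write(1)): arr=[1 _ _] head=0 tail=1 count=1
After op 2 (write(16)): arr=[1 16 _] head=0 tail=2 count=2
After op 3 (write(7)): arr=[1 16 7] head=0 tail=0 count=3
After op 4 (write(17)): arr=[17 16 7] head=1 tail=1 count=3
After op 5 (write(3)): arr=[17 3 7] head=2 tail=2 count=3
After op 6 (write(15)): arr=[17 3 15] head=0 tail=0 count=3
After op 7 (read()): arr=[17 3 15] head=1 tail=0 count=2
After op 8 (read()): arr=[17 3 15] head=2 tail=0 count=1
After op 9 (read()): arr=[17 3 15] head=0 tail=0 count=0
After op 10 (write(12)): arr=[12 3 15] head=0 tail=1 count=1
After op 11 (peek()): arr=[12 3 15] head=0 tail=1 count=1

Answer: 4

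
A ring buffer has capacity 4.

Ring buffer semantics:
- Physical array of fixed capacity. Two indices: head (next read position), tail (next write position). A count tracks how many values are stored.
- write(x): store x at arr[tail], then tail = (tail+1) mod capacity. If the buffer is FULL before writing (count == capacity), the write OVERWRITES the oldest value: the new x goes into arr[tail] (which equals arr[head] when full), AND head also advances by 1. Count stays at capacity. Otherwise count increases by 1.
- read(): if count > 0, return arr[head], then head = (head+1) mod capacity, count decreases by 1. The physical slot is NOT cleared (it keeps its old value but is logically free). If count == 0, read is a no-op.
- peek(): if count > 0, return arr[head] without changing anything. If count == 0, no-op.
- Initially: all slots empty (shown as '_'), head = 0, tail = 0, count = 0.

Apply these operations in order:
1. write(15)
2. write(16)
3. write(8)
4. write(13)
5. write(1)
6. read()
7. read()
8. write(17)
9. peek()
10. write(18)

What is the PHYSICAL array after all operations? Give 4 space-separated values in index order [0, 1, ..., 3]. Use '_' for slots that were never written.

After op 1 (write(15)): arr=[15 _ _ _] head=0 tail=1 count=1
After op 2 (write(16)): arr=[15 16 _ _] head=0 tail=2 count=2
After op 3 (write(8)): arr=[15 16 8 _] head=0 tail=3 count=3
After op 4 (write(13)): arr=[15 16 8 13] head=0 tail=0 count=4
After op 5 (write(1)): arr=[1 16 8 13] head=1 tail=1 count=4
After op 6 (read()): arr=[1 16 8 13] head=2 tail=1 count=3
After op 7 (read()): arr=[1 16 8 13] head=3 tail=1 count=2
After op 8 (write(17)): arr=[1 17 8 13] head=3 tail=2 count=3
After op 9 (peek()): arr=[1 17 8 13] head=3 tail=2 count=3
After op 10 (write(18)): arr=[1 17 18 13] head=3 tail=3 count=4

Answer: 1 17 18 13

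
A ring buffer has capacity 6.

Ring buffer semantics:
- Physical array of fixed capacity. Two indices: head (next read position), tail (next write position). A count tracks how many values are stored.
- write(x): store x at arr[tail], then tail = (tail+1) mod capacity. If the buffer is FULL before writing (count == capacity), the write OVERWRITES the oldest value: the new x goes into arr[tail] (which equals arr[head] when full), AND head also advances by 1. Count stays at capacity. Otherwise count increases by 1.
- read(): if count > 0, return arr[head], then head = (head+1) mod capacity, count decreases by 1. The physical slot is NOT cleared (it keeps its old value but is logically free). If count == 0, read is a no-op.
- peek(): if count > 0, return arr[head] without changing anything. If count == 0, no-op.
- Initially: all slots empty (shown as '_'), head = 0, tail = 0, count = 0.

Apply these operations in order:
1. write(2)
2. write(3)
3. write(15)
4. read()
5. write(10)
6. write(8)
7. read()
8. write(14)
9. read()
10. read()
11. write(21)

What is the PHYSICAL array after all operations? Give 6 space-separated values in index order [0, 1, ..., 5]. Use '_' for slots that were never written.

After op 1 (write(2)): arr=[2 _ _ _ _ _] head=0 tail=1 count=1
After op 2 (write(3)): arr=[2 3 _ _ _ _] head=0 tail=2 count=2
After op 3 (write(15)): arr=[2 3 15 _ _ _] head=0 tail=3 count=3
After op 4 (read()): arr=[2 3 15 _ _ _] head=1 tail=3 count=2
After op 5 (write(10)): arr=[2 3 15 10 _ _] head=1 tail=4 count=3
After op 6 (write(8)): arr=[2 3 15 10 8 _] head=1 tail=5 count=4
After op 7 (read()): arr=[2 3 15 10 8 _] head=2 tail=5 count=3
After op 8 (write(14)): arr=[2 3 15 10 8 14] head=2 tail=0 count=4
After op 9 (read()): arr=[2 3 15 10 8 14] head=3 tail=0 count=3
After op 10 (read()): arr=[2 3 15 10 8 14] head=4 tail=0 count=2
After op 11 (write(21)): arr=[21 3 15 10 8 14] head=4 tail=1 count=3

Answer: 21 3 15 10 8 14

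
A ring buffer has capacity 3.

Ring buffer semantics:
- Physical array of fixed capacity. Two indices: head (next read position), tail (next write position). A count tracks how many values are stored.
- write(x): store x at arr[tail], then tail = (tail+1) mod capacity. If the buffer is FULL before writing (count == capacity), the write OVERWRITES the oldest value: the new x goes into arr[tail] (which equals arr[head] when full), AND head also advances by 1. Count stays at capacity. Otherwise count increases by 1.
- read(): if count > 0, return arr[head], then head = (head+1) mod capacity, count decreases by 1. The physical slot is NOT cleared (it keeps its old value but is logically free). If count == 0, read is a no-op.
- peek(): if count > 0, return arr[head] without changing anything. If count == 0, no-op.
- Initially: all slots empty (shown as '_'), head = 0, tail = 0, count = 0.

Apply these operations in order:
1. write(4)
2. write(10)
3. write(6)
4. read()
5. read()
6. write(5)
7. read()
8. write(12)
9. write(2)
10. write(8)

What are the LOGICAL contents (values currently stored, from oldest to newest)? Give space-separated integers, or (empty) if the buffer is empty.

After op 1 (write(4)): arr=[4 _ _] head=0 tail=1 count=1
After op 2 (write(10)): arr=[4 10 _] head=0 tail=2 count=2
After op 3 (write(6)): arr=[4 10 6] head=0 tail=0 count=3
After op 4 (read()): arr=[4 10 6] head=1 tail=0 count=2
After op 5 (read()): arr=[4 10 6] head=2 tail=0 count=1
After op 6 (write(5)): arr=[5 10 6] head=2 tail=1 count=2
After op 7 (read()): arr=[5 10 6] head=0 tail=1 count=1
After op 8 (write(12)): arr=[5 12 6] head=0 tail=2 count=2
After op 9 (write(2)): arr=[5 12 2] head=0 tail=0 count=3
After op 10 (write(8)): arr=[8 12 2] head=1 tail=1 count=3

Answer: 12 2 8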